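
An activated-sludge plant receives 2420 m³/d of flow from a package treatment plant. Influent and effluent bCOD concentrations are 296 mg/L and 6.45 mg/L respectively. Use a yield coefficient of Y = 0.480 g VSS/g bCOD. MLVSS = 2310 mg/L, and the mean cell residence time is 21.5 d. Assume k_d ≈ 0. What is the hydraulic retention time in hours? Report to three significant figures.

τ ≈ 31.0 h

Biomass mass balance (decay neglected): V·X = Y·Q·(S₀ − S)·θ_c, so V = 0.480 × 2420 × (296 − 6.45) × 21.5 / 2310 = 3130 m³.
Hydraulic retention time τ = V/Q = 3130 / 2420 = 1.294 d = 31.05 h.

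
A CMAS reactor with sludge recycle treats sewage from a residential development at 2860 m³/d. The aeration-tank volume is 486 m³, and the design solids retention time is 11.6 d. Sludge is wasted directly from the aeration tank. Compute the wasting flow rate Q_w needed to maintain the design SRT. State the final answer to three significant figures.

Wasting from the aeration tank: Q_w = V / θ_c = 486.0 / 11.6 = 41.90 m³/d.

Q_w ≈ 41.9 m³/d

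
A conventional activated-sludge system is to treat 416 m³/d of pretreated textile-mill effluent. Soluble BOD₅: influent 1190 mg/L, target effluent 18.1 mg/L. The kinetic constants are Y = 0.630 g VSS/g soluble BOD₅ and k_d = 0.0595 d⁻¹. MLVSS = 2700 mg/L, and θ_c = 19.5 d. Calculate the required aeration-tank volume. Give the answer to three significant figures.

V ≈ 1030 m³

From the SRT design equation V = Y Q (S₀−S) θ_c / [X (1 + k_d θ_c)] = 0.630 × 416 × (1190 − 18.1) × 19.5 / [2700 × (1 + 0.0595 × 19.5)] = 5.99×10^6 / 5833 = 1027 m³.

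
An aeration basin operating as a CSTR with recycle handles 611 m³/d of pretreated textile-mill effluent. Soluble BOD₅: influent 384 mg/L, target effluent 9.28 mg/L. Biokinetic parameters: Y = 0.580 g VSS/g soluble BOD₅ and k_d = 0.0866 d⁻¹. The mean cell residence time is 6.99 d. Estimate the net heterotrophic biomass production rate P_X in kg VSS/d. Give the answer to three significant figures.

Correct the yield for decay: Y_obs = Y/(1 + k_d θ_c) = 0.580 / (1 + 0.0866 × 6.99) = 0.580 / 1.605 = 0.3613.
Mass of soluble BOD₅ removed per day: Q(S₀ − S) = 611 × 374.7 g/m³ = 229.0 kg/d.
So the net sludge growth is P_X = 0.3613 × 229.0 = 82.72 kg VSS/d.

P_X ≈ 82.7 kg VSS/d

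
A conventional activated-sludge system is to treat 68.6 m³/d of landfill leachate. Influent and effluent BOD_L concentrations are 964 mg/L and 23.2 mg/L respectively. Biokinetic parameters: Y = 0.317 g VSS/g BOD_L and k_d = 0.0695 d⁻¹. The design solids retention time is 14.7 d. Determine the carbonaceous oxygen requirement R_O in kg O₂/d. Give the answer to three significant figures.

R_O ≈ 50.2 kg O₂/d

Observed yield with endogenous decay: Y_obs = Y / (1 + k_d·θ_c) = 0.317 / (1 + 0.0695 × 14.7) = 0.317 / 2.022 = 0.1568 g VSS/g BOD_L.
Mass of BOD_L removed per day: Q(S₀ − S) = 68.6 × 940.8 g/m³ = 64.54 kg/d.
Biomass synthesised: P_X = Y_obs × 64.54 = 10.12 kg VSS/d.
R_O = Q·(S₀ − S) − 1.42·P_X = 64.54 − 1.42 × 10.12 = 50.17 kg O₂/d.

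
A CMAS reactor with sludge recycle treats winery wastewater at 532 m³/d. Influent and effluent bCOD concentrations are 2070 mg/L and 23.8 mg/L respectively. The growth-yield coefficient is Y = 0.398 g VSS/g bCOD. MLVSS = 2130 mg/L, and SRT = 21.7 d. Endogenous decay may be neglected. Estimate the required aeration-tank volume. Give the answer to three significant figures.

Biomass mass balance (decay neglected): V·X = Y·Q·(S₀ − S)·θ_c, so V = 0.398 × 532 × (2070 − 23.8) × 21.7 / 2130 = 4414 m³.

V ≈ 4410 m³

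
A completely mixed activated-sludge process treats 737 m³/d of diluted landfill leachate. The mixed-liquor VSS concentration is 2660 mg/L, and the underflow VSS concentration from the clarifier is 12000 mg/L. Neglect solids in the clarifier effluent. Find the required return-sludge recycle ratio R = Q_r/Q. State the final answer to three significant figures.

Mass balance around the secondary clarifier (neglecting effluent solids): R = X / (X_r − X) = 2660 / (12000 − 2660) = 0.2848.

R ≈ 0.285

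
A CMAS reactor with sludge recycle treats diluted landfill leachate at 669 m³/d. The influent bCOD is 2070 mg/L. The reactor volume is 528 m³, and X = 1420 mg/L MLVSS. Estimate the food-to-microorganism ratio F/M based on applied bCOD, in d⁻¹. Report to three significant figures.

F/M ≈ 1.85 d⁻¹

F/M = Q·S₀ / (V·X) = 669 × 2070 / (528.0 × 1420) = 1.847 g bCOD·(g VSS·d)⁻¹.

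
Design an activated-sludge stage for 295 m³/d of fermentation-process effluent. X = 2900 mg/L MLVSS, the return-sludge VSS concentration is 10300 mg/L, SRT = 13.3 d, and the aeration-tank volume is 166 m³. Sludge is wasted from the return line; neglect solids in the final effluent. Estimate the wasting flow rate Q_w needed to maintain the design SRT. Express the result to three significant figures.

Q_w ≈ 3.51 m³/d

Wasting from the return line (neglecting effluent solids): Q_w = V·X / (θ_c·X_r) = 166.0 × 2900 / (13.3 × 10300) = 3.514 m³/d.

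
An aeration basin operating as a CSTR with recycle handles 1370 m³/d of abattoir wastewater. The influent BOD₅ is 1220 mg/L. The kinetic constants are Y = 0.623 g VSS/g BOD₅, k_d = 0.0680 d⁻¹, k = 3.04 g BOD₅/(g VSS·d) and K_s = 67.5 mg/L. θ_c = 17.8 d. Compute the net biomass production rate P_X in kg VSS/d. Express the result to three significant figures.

P_X ≈ 469 kg VSS/d

For a completely mixed reactor with recycle the Lawrence–McCarty relation gives S = K_s·(1 + k_d·θ_c) / [θ_c·(Y·k − k_d) − 1] = 67.5 × (1 + 0.0680 × 17.8) / [17.8 × (0.623 × 3.04 − 0.0680) − 1] = 149.2 / 31.50 = 4.736 mg/L.
Y_obs = Y / (1 + k_d θ_c) = 0.623 / (1 + 0.0680 × 17.8) = 0.623 / 2.210 = 0.2818.
Mass of BOD₅ removed per day: Q(S₀ − S) = 1370 × 1215 g/m³ = 1665 kg/d.
P_X = Y_obs · Q(S₀ − S) = 0.2818 × 1665 = 469.3 kg VSS/d.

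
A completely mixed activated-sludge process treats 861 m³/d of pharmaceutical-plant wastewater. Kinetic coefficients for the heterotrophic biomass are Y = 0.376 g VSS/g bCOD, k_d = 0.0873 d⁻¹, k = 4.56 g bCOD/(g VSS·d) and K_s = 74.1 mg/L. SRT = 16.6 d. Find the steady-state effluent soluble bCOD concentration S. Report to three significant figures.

S ≈ 6.98 mg/L

Effluent substrate depends only on kinetics and SRT: S = K_s(1 + k_d θ_c) / [θ_c(Yk − k_d) − 1] = 74.1 × (1 + 0.0873 × 16.6) / [16.6 × (0.376 × 4.56 − 0.0873) − 1] = 181.5 / 26.01 = 6.977 mg/L.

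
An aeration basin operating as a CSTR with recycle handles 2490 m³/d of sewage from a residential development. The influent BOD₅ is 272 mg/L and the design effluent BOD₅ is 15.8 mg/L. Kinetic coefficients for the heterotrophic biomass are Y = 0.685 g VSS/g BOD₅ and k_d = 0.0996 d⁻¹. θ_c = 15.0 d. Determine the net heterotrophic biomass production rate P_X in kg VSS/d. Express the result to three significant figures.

Observed yield with endogenous decay: Y_obs = Y / (1 + k_d·θ_c) = 0.685 / (1 + 0.0996 × 15.0) = 0.685 / 2.494 = 0.2747 g VSS/g BOD₅.
Q·(S₀ − S) = 2490 × (272 − 15.8) × 10⁻³ = 637.9 kg/d removed.
Biomass produced: P_X = Y_obs·Q·ΔS = 0.2747 × 637.9 ≈ 175.2 kg VSS/d.

P_X ≈ 175 kg VSS/d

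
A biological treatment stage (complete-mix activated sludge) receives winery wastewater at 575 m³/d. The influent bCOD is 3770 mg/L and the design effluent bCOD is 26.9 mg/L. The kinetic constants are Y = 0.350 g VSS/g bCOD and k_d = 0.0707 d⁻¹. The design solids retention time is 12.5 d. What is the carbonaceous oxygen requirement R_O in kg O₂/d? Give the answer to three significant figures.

R_O ≈ 1580 kg O₂/d

The observed yield is Y_obs = Y/(1 + k_d·θ_c) = 0.350 / (1 + 0.0707 × 12.5) = 0.350 / 1.884 = 0.1858 g VSS per g bCOD removed.
Mass of bCOD removed per day: Q(S₀ − S) = 575 × 3743 g/m³ = 2152 kg/d.
Biomass synthesised: P_X = Y_obs × 2152 = 399.9 kg VSS/d.
R_O = Q·(S₀ − S) − 1.42·P_X = 2152 − 1.42 × 399.9 = 1584 kg O₂/d.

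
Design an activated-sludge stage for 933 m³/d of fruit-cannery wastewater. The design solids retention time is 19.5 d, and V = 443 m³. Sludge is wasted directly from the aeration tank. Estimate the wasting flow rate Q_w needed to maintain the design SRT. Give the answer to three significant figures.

Q_w ≈ 22.7 m³/d

For wasting at MLVSS concentration, Q_w = V/θ_c = 443.0/19.5 = 22.72 m³/d.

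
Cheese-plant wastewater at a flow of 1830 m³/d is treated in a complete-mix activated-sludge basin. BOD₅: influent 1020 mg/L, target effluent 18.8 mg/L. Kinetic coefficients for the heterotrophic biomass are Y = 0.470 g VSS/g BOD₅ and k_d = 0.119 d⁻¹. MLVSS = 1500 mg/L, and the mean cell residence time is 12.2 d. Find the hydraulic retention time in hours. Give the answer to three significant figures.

From the SRT design equation V = Y Q (S₀−S) θ_c / [X (1 + k_d θ_c)] = 0.470 × 1830 × (1020 − 18.8) × 12.2 / [1500 × (1 + 0.119 × 12.2)] = 1.05×10^7 / 3678 = 2857 m³.
Hydraulic retention time τ = V/Q = 2857 / 1830 = 1.561 d = 37.46 h.

τ ≈ 37.5 h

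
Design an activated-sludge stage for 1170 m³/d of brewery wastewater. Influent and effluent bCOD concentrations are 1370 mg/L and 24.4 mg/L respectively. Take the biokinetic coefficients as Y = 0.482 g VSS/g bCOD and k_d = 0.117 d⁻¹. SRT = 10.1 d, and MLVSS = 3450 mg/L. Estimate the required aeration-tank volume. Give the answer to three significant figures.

V ≈ 1020 m³

From the SRT design equation V = Y Q (S₀−S) θ_c / [X (1 + k_d θ_c)] = 0.482 × 1170 × (1370 − 24.4) × 10.1 / [3450 × (1 + 0.117 × 10.1)] = 7.66×10^6 / 7527 = 1018 m³.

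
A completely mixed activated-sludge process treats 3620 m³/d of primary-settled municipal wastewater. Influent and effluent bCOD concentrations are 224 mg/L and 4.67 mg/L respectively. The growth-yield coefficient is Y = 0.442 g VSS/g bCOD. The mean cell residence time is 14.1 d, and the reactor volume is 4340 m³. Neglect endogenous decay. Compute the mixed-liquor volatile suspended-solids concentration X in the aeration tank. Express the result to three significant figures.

X ≈ 1140 mg/L

From V·X = Y·Q·(S₀ − S)·θ_c (decay neglected): X = 0.442 × 3620 × (224 − 4.67) × 14.1 / 4340 = 1140 mg/L.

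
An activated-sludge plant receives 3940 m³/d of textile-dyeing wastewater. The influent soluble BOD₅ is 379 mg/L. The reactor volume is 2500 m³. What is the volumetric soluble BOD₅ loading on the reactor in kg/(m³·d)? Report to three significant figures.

L_v = Q S₀ / V = 3940 × 379 × 10⁻³ / 2500 = 0.5973 kg/(m³·d).

L_v ≈ 0.597 kg soluble BOD₅/(m³·d)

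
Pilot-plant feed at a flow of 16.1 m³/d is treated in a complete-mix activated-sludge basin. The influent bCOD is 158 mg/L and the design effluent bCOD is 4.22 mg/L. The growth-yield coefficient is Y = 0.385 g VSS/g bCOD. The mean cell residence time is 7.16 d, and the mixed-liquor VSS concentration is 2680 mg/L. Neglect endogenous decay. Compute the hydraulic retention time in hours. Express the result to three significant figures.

τ ≈ 3.80 h

Biomass mass balance (decay neglected): V·X = Y·Q·(S₀ − S)·θ_c, so V = 0.385 × 16.1 × (158 − 4.22) × 7.16 / 2680 = 2.547 m³.
τ = V/Q = 2.547/16.1 = 0.1582 d, or 3.796 h.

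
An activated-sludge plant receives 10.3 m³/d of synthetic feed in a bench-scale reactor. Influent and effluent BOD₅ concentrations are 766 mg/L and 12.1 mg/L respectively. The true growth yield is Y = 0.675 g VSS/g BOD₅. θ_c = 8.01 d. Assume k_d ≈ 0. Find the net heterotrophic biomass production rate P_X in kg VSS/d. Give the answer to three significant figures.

P_X ≈ 5.24 kg VSS/d

No decay correction is needed, so Y_obs = Y = 0.675.
Q·(S₀ − S) = 10.3 × (766 − 12.1) × 10⁻³ = 7.765 kg/d removed.
P_X = Y_obs · Q(S₀ − S) = 0.6750 × 7.765 = 5.241 kg VSS/d.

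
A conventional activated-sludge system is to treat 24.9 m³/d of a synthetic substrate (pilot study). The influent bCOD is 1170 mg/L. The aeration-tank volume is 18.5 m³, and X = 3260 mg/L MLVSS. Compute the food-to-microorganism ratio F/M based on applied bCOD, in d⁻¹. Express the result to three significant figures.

F/M = applied load / biomass = Q·S₀/(V·X) = 24.9 × 1170 / (18.50 × 3260) = 0.4831 d⁻¹.

F/M ≈ 0.483 d⁻¹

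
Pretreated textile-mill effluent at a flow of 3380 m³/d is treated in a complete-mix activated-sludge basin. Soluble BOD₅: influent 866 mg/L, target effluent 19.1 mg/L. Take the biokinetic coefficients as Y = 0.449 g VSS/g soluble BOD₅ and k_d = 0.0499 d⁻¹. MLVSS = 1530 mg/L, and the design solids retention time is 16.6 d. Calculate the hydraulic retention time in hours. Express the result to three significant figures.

From the SRT design equation V = Y Q (S₀−S) θ_c / [X (1 + k_d θ_c)] = 0.449 × 3380 × (866 − 19.1) × 16.6 / [1530 × (1 + 0.0499 × 16.6)] = 2.13×10^7 / 2797 = 7627 m³.
Hydraulic retention time τ = V/Q = 7627 / 3380 = 2.257 d = 54.16 h.

τ ≈ 54.2 h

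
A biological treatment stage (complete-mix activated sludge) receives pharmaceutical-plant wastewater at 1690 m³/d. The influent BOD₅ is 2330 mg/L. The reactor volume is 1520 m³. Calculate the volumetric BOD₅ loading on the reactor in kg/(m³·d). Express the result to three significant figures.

Volumetric loading L_v = Q·S₀ / V = 1690 × 2330 g/m³ / 1520 m³ = 2591 g/(m³·d) = 2.591 kg BOD₅/(m³·d).

L_v ≈ 2.59 kg BOD₅/(m³·d)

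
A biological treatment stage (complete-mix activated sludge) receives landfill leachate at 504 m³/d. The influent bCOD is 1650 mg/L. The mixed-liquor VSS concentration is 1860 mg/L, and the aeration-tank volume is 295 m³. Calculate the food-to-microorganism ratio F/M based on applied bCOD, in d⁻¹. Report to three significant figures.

F/M ≈ 1.52 d⁻¹

F/M = Q·S₀ / (V·X) = 504 × 1650 / (295.0 × 1860) = 1.516 g bCOD·(g VSS·d)⁻¹.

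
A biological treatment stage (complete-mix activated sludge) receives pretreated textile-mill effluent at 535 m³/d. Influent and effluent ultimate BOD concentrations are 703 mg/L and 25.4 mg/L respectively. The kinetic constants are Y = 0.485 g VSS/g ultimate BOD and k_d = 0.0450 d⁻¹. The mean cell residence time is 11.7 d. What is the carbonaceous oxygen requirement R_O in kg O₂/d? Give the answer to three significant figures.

R_O ≈ 199 kg O₂/d

Y_obs = Y / (1 + k_d θ_c) = 0.485 / (1 + 0.0450 × 11.7) = 0.485 / 1.526 = 0.3177.
ΔS = 703 − 25.4 = 677.6 mg/L, so the substrate removal rate is 535 × 677.6/1000 = 362.5 kg ultimate BOD/d.
Biomass synthesised: P_X = Y_obs × 362.5 = 115.2 kg VSS/d.
R_O = Q·(S₀ − S) − 1.42·P_X = 362.5 − 1.42 × 115.2 = 199.0 kg O₂/d.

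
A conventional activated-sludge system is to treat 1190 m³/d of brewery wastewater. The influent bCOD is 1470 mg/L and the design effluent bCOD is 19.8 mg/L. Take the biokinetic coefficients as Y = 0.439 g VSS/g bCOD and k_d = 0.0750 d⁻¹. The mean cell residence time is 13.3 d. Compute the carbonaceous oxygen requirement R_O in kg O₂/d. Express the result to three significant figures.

The observed yield is Y_obs = Y/(1 + k_d·θ_c) = 0.439 / (1 + 0.0750 × 13.3) = 0.439 / 1.998 = 0.2198 g VSS per g bCOD removed.
Q·(S₀ − S) = 1190 × (1470 − 19.8) × 10⁻³ = 1726 kg/d removed.
P_X = Y_obs·Q·(S₀ − S) = 0.2198 × 1726 = 379.3 kg VSS/d.
R_O = Q·(S₀ − S) − 1.42·P_X = 1726 − 1.42 × 379.3 = 1187 kg O₂/d.

R_O ≈ 1190 kg O₂/d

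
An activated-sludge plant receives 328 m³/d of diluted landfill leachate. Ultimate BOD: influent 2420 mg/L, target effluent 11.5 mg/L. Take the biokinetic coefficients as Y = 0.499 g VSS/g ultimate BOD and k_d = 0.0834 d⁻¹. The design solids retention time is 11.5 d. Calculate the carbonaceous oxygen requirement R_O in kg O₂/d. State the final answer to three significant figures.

Y_obs = Y / (1 + k_d θ_c) = 0.499 / (1 + 0.0834 × 11.5) = 0.499 / 1.959 = 0.2547.
ΔS = 2420 − 11.5 = 2408 mg/L, so the substrate removal rate is 328 × 2408/1000 = 790.0 kg ultimate BOD/d.
Net sludge production P_X = 0.2547 × 790.0 = 201.2 kg VSS/d.
R_O = Q·ΔS − 1.42 P_X = 790.0 − 285.7 = 504.3 kg O₂/d.

R_O ≈ 504 kg O₂/d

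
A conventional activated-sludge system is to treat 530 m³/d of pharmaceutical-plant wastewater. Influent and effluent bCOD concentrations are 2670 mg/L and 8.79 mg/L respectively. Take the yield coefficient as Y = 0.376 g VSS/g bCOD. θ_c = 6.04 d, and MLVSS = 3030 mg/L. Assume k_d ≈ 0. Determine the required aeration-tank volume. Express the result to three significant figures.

V ≈ 1060 m³

V·X = Y·Q·ΔS·θ_c gives V = 0.376 × 530 × (2670 − 8.79) × 6.04 / 3030 = 1057 m³.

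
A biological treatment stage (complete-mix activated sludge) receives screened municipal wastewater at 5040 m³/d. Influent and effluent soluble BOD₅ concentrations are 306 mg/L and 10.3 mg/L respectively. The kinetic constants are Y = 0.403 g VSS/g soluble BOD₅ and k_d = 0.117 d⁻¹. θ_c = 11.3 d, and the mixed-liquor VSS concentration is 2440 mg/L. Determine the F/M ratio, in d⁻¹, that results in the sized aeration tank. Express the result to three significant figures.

F/M ≈ 0.528 d⁻¹

From the SRT design equation V = Y Q (S₀−S) θ_c / [X (1 + k_d θ_c)] = 0.403 × 5040 × (306 − 10.3) × 11.3 / [2440 × (1 + 0.117 × 11.3)] = 6.79×10^6 / 5666 = 1198 m³.
F/M = applied load / biomass = Q·S₀/(V·X) = 5040 × 306 / (1198 × 2440) = 0.5277 d⁻¹.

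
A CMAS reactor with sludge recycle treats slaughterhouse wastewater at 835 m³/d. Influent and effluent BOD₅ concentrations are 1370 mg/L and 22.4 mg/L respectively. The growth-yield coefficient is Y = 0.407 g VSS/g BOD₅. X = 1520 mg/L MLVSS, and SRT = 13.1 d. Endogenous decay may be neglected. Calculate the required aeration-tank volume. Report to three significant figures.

V ≈ 3950 m³

With k_d = 0 the design equation reduces to V = Y Q (S₀−S) θ_c / X = 0.407 × 835 × (1370 − 22.4) × 13.1 / 1520 = 3947 m³.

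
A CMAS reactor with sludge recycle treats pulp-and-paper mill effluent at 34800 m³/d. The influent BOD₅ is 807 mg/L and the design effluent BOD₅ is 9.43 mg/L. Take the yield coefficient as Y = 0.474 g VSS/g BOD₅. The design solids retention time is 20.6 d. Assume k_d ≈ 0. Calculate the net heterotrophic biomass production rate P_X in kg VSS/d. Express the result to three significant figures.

P_X ≈ 13200 kg VSS/d

With endogenous decay neglected, the observed yield equals the true yield: Y_obs = Y = 0.474 g VSS/g BOD₅.
ΔS = 807 − 9.43 = 797.6 mg/L, so the substrate removal rate is 34800 × 797.6/1000 = 27755 kg BOD₅/d.
Net biomass production P_X = Y_obs × Q·(S₀ − S) = 0.4740 × 27755 = 13156 kg VSS/d.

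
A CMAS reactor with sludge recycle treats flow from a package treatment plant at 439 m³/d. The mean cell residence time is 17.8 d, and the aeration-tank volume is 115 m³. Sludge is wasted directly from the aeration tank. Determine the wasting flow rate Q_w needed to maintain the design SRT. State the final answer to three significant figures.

Q_w ≈ 6.46 m³/d

With mixed-liquor wasting, θ_c = V/Q_w, so Q_w = V/θ_c = 115.0/17.8 = 6.461 m³/d.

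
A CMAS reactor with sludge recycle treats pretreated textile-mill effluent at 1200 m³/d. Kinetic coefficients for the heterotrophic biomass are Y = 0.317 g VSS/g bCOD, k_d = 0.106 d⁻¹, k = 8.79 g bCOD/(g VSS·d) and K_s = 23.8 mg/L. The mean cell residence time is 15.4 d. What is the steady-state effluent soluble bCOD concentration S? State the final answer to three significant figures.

For a completely mixed reactor with recycle the Lawrence–McCarty relation gives S = K_s·(1 + k_d·θ_c) / [θ_c·(Y·k − k_d) − 1] = 23.8 × (1 + 0.106 × 15.4) / [15.4 × (0.317 × 8.79 − 0.106) − 1] = 62.65 / 40.28 = 1.555 mg/L.

S ≈ 1.56 mg/L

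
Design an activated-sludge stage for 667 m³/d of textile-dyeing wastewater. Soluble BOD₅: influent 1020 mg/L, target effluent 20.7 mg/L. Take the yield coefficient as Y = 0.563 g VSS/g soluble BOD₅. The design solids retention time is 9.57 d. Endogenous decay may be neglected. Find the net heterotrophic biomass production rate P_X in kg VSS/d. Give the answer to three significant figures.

P_X ≈ 375 kg VSS/d

Since k_d ≈ 0, Y_obs = Y = 0.563 g VSS/g soluble BOD₅.
ΔS = 1020 − 20.7 = 999.3 mg/L, so the substrate removal rate is 667 × 999.3/1000 = 666.5 kg soluble BOD₅/d.
Net biomass production P_X = Y_obs × Q·(S₀ − S) = 0.5630 × 666.5 = 375.3 kg VSS/d.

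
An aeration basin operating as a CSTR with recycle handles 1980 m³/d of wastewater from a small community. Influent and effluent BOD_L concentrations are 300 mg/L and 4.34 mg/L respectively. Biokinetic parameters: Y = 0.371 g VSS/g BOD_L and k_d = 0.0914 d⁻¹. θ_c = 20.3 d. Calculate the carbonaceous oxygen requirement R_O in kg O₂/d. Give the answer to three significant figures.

Observed yield with endogenous decay: Y_obs = Y / (1 + k_d·θ_c) = 0.371 / (1 + 0.0914 × 20.3) = 0.371 / 2.855 = 0.1299 g VSS/g BOD_L.
Q·(S₀ − S) = 1980 × (300 − 4.34) × 10⁻³ = 585.4 kg/d removed.
Net sludge production P_X = 0.1299 × 585.4 = 76.06 kg VSS/d.
R_O = Q·ΔS − 1.42 P_X = 585.4 − 108.0 = 477.4 kg O₂/d.

R_O ≈ 477 kg O₂/d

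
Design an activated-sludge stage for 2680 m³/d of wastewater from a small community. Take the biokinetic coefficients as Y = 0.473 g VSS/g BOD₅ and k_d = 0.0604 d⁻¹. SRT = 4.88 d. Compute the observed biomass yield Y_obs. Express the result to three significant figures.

Y_obs ≈ 0.365 g VSS/g BOD₅

Correct the yield for decay: Y_obs = Y/(1 + k_d θ_c) = 0.473 / (1 + 0.0604 × 4.88) = 0.473 / 1.295 = 0.3653.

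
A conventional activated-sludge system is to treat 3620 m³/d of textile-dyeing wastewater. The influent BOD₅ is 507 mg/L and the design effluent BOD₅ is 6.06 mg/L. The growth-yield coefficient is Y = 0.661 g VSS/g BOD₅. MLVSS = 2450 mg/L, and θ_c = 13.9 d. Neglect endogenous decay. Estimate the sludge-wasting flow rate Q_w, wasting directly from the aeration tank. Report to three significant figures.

Q_w ≈ 489 m³/d

With k_d = 0 the design equation reduces to V = Y Q (S₀−S) θ_c / X = 0.661 × 3620 × (507 − 6.06) × 13.9 / 2450 = 6801 m³.
For wasting at MLVSS concentration, Q_w = V/θ_c = 6801/13.9 = 489.2 m³/d.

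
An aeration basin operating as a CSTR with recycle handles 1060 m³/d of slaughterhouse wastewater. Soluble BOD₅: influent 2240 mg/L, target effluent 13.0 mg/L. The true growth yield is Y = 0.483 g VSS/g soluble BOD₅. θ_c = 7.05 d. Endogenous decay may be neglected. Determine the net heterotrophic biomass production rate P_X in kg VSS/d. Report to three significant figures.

Since k_d ≈ 0, Y_obs = Y = 0.483 g VSS/g soluble BOD₅.
Mass of soluble BOD₅ removed per day: Q(S₀ − S) = 1060 × 2227 g/m³ = 2361 kg/d.
Net biomass production P_X = Y_obs × Q·(S₀ − S) = 0.4830 × 2361 = 1140 kg VSS/d.

P_X ≈ 1140 kg VSS/d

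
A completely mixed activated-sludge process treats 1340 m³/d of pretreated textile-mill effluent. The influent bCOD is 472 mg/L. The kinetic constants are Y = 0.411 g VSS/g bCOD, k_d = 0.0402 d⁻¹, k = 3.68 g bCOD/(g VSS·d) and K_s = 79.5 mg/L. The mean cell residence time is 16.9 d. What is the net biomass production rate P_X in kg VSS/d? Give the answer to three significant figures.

P_X ≈ 153 kg VSS/d

From the Monod/SRT balance for a CMAS, S = K_s·(1+k_d θ_c)/[θ_c·(Y k − k_d) − 1] = 79.5 × (1 + 0.0402 × 16.9) / [16.9 × (0.411 × 3.68 − 0.0402) − 1] = 133.5 / 23.88 = 5.591 mg/L.
Correct the yield for decay: Y_obs = Y/(1 + k_d θ_c) = 0.411 / (1 + 0.0402 × 16.9) = 0.411 / 1.679 = 0.2447.
ΔS = 472 − 5.59 = 466.4 mg/L, so the substrate removal rate is 1340 × 466.4/1000 = 625.0 kg bCOD/d.
P_X = Y_obs · Q(S₀ − S) = 0.2447 × 625.0 = 153.0 kg VSS/d.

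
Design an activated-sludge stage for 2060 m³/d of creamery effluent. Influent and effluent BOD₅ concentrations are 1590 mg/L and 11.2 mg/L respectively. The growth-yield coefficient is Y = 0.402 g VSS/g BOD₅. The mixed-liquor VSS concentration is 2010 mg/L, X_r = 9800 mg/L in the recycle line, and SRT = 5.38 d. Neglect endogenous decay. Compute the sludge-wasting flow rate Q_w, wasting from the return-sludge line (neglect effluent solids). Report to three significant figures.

Biomass mass balance (decay neglected): V·X = Y·Q·(S₀ − S)·θ_c, so V = 0.402 × 2060 × (1590 − 11.2) × 5.38 / 2010 = 3500 m³.
θ_c = V·X/(Q_w·X_r) when wasting from the recycle, so Q_w = V·X/(θ_c·X_r) = 3500 × 2010 / (5.38 × 9800) = 133.4 m³/d.

Q_w ≈ 133 m³/d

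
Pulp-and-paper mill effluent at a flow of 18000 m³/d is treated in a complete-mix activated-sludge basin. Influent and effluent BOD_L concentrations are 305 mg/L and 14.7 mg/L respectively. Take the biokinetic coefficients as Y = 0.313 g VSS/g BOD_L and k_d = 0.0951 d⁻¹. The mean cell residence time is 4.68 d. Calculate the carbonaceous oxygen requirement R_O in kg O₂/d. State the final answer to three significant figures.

Observed yield with endogenous decay: Y_obs = Y / (1 + k_d·θ_c) = 0.313 / (1 + 0.0951 × 4.68) = 0.313 / 1.445 = 0.2166 g VSS/g BOD_L.
Mass of BOD_L removed per day: Q(S₀ − S) = 18000 × 290.3 g/m³ = 5225 kg/d.
Net sludge production P_X = 0.2166 × 5225 = 1132 kg VSS/d.
R_O = Q·(S₀ − S) − 1.42·P_X = 5225 − 1.42 × 1132 = 3618 kg O₂/d.

R_O ≈ 3620 kg O₂/d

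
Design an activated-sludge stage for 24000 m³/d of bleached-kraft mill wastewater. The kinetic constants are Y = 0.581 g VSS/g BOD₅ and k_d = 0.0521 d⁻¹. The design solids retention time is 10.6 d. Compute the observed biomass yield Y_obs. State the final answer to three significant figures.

Y_obs ≈ 0.374 g VSS/g BOD₅

Y_obs = Y / (1 + k_d θ_c) = 0.581 / (1 + 0.0521 × 10.6) = 0.581 / 1.552 = 0.3743.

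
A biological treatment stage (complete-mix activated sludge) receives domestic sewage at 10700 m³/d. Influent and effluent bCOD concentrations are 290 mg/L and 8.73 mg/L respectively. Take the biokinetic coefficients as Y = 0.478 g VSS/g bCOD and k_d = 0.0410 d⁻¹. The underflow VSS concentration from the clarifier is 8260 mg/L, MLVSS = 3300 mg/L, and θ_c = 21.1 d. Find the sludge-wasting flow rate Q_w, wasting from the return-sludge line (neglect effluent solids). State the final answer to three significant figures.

Rearranging the biomass balance for a CMAS with decay, V = Y·Q·ΔS·θ_c / [X·(1+k_d θ_c)] = 0.478 × 10700 × (290 − 8.73) × 21.1 / [3300 × (1 + 0.0410 × 21.1)] = 3.04×10^7 / 6155 = 4932 m³.
Wasting from the return line (neglecting effluent solids): Q_w = V·X / (θ_c·X_r) = 4932 × 3300 / (21.1 × 8260) = 93.38 m³/d.

Q_w ≈ 93.4 m³/d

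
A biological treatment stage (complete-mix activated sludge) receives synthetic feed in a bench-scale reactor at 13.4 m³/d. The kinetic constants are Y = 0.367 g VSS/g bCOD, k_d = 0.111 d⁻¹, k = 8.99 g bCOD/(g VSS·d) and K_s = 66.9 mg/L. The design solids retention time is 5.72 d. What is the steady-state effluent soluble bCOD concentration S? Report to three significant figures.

Effluent substrate depends only on kinetics and SRT: S = K_s(1 + k_d θ_c) / [θ_c(Yk − k_d) − 1] = 66.9 × (1 + 0.111 × 5.72) / [5.72 × (0.367 × 8.99 − 0.111) − 1] = 109.4 / 17.24 = 6.345 mg/L.

S ≈ 6.35 mg/L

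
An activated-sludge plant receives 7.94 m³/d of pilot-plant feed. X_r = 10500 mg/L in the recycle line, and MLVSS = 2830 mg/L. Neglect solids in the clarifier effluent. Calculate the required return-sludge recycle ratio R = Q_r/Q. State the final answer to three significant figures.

R ≈ 0.369

R = Q_r/Q = X/(X_r − X) = 2830 / (10500 − 2830) = 0.3690.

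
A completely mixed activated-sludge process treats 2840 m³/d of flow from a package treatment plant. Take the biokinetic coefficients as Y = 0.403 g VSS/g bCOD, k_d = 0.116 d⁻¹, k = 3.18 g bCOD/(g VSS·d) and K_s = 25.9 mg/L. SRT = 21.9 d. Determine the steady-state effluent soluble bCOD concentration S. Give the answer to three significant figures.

Effluent substrate depends only on kinetics and SRT: S = K_s(1 + k_d θ_c) / [θ_c(Yk − k_d) − 1] = 25.9 × (1 + 0.116 × 21.9) / [21.9 × (0.403 × 3.18 − 0.116) − 1] = 91.70 / 24.53 = 3.739 mg/L.

S ≈ 3.74 mg/L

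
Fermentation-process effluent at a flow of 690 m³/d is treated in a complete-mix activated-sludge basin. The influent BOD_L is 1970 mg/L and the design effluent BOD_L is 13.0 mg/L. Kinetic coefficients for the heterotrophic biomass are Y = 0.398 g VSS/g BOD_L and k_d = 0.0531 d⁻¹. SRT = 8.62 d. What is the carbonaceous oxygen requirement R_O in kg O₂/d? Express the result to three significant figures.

Observed yield with endogenous decay: Y_obs = Y / (1 + k_d·θ_c) = 0.398 / (1 + 0.0531 × 8.62) = 0.398 / 1.458 = 0.2730 g VSS/g BOD_L.
Q·(S₀ − S) = 690 × (1970 − 13.0) × 10⁻³ = 1350 kg/d removed.
Net sludge production P_X = 0.2730 × 1350 = 368.7 kg VSS/d.
R_O = Q·ΔS − 1.42 P_X = 1350 − 523.5 = 826.8 kg O₂/d.

R_O ≈ 827 kg O₂/d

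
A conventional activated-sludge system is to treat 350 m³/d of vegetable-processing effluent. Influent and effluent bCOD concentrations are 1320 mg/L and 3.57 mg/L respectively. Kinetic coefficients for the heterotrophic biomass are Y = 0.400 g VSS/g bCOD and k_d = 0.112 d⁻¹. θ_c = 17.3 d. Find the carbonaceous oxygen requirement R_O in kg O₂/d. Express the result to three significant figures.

Observed yield with endogenous decay: Y_obs = Y / (1 + k_d·θ_c) = 0.400 / (1 + 0.112 × 17.3) = 0.400 / 2.938 = 0.1362 g VSS/g bCOD.
Substrate removed = Q·(S₀ − S) = 350 m³/d × (1320 − 3.57) g/m³ = 4.61×10^5 g/d = 460.8 kg/d.
Biomass synthesised: P_X = Y_obs × 460.8 = 62.74 kg VSS/d.
R_O = Q·ΔS − 1.42 P_X = 460.8 − 89.09 = 371.7 kg O₂/d.

R_O ≈ 372 kg O₂/d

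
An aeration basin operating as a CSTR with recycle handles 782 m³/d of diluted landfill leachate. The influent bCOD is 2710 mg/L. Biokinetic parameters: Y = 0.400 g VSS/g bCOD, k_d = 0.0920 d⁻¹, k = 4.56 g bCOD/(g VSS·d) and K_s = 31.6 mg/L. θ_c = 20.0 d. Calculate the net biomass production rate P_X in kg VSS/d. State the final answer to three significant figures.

P_X ≈ 298 kg VSS/d

From the Monod/SRT balance for a CMAS, S = K_s·(1+k_d θ_c)/[θ_c·(Y k − k_d) − 1] = 31.6 × (1 + 0.0920 × 20.0) / [20.0 × (0.400 × 4.56 − 0.0920) − 1] = 89.74 / 33.64 = 2.668 mg/L.
Y_obs = Y / (1 + k_d θ_c) = 0.400 / (1 + 0.0920 × 20.0) = 0.400 / 2.840 = 0.1408.
Q·(S₀ − S) = 782 × (2710 − 2.67) × 10⁻³ = 2117 kg/d removed.
Net biomass production P_X = Y_obs × Q·(S₀ − S) = 0.1408 × 2117 = 298.2 kg VSS/d.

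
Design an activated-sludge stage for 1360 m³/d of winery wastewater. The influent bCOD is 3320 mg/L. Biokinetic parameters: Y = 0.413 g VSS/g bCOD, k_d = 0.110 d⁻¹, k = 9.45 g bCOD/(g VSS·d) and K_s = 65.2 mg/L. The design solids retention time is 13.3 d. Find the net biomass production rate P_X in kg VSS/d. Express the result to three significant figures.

P_X ≈ 756 kg VSS/d

For a completely mixed reactor with recycle the Lawrence–McCarty relation gives S = K_s·(1 + k_d·θ_c) / [θ_c·(Y·k − k_d) − 1] = 65.2 × (1 + 0.110 × 13.3) / [13.3 × (0.413 × 9.45 − 0.110) − 1] = 160.6 / 49.44 = 3.248 mg/L.
Observed yield with endogenous decay: Y_obs = Y / (1 + k_d·θ_c) = 0.413 / (1 + 0.110 × 13.3) = 0.413 / 2.463 = 0.1677 g VSS/g bCOD.
Substrate removed = Q·(S₀ − S) = 1360 m³/d × (3320 − 3.25) g/m³ = 4.51×10^6 g/d = 4511 kg/d.
Biomass produced: P_X = Y_obs·Q·ΔS = 0.1677 × 4511 ≈ 756.4 kg VSS/d.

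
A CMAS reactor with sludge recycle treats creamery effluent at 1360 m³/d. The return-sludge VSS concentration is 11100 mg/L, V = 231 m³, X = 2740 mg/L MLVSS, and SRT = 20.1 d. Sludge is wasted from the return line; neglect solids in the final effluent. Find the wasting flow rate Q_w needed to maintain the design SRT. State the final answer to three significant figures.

Q_w = (V·X)/(θ_c X_r) = 231.0 × 2740 / (20.1 × 11100) = 2.837 m³/d.

Q_w ≈ 2.84 m³/d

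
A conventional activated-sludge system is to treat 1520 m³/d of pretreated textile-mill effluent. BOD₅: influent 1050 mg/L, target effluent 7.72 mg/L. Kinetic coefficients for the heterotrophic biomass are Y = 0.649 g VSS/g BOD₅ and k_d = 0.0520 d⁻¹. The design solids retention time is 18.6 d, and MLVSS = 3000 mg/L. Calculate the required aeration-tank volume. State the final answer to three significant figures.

Steady-state biomass mass balance: V·X·(1 + k_d·θ_c) = Y·Q·(S₀ − S)·θ_c, so V = 0.649 × 1520 × (1050 − 7.72) × 18.6 / [3000 × (1 + 0.0520 × 18.6)] = 1.91×10^7 / 5902 = 3241 m³.

V ≈ 3240 m³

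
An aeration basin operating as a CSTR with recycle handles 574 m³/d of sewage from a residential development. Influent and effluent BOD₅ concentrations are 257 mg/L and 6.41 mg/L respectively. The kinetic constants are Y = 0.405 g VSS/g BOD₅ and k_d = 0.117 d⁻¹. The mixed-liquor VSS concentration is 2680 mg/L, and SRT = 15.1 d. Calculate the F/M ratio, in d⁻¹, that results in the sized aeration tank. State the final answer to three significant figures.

F/M ≈ 0.464 d⁻¹

Rearranging the biomass balance for a CMAS with decay, V = Y·Q·ΔS·θ_c / [X·(1+k_d θ_c)] = 0.405 × 574 × (257 − 6.41) × 15.1 / [2680 × (1 + 0.117 × 15.1)] = 8.8×10^5 / 7415 = 118.6 m³.
F/M = Q·S₀ / (V·X) = 574 × 257 / (118.6 × 2680) = 0.4640 g BOD₅·(g VSS·d)⁻¹.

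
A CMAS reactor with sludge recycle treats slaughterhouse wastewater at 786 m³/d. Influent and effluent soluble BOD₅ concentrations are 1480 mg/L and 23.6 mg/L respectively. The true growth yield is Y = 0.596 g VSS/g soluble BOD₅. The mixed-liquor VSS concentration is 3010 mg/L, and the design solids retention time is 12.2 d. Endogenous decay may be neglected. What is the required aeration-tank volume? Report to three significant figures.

Biomass mass balance (decay neglected): V·X = Y·Q·(S₀ − S)·θ_c, so V = 0.596 × 786 × (1480 − 23.6) × 12.2 / 3010 = 2765 m³.

V ≈ 2770 m³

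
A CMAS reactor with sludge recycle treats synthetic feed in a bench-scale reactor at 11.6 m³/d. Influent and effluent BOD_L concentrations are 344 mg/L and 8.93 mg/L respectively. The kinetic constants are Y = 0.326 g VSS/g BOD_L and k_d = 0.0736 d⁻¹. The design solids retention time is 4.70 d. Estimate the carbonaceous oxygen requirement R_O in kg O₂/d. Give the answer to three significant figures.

Correct the yield for decay: Y_obs = Y/(1 + k_d θ_c) = 0.326 / (1 + 0.0736 × 4.70) = 0.326 / 1.346 = 0.2422.
Substrate removed = Q·(S₀ − S) = 11.6 m³/d × (344 − 8.93) g/m³ = 3.89×10^3 g/d = 3.887 kg/d.
P_X = Y_obs·Q·(S₀ − S) = 0.2422 × 3.887 = 0.9414 kg VSS/d.
R_O = Q·(S₀ − S) − 1.42·P_X = 3.887 − 1.42 × 0.9414 = 2.550 kg O₂/d.

R_O ≈ 2.55 kg O₂/d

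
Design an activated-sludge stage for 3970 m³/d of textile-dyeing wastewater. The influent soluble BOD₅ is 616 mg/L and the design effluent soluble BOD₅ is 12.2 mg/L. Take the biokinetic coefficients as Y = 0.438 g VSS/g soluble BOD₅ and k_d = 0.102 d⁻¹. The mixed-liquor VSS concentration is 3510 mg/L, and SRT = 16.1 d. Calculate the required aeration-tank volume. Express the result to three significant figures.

Rearranging the biomass balance for a CMAS with decay, V = Y·Q·ΔS·θ_c / [X·(1+k_d θ_c)] = 0.438 × 3970 × (616 − 12.2) × 16.1 / [3510 × (1 + 0.102 × 16.1)] = 1.69×10^7 / 9274 = 1823 m³.

V ≈ 1820 m³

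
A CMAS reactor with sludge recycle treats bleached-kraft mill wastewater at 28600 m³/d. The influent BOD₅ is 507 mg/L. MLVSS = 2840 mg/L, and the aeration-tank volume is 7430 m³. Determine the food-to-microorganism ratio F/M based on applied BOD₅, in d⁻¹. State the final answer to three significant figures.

F/M ≈ 0.687 d⁻¹

F/M = applied load / biomass = Q·S₀/(V·X) = 28600 × 507 / (7430 × 2840) = 0.6872 d⁻¹.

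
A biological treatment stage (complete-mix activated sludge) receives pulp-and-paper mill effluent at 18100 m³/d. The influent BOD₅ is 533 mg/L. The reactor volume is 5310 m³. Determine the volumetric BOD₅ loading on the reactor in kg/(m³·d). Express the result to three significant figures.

Volumetric loading L_v = Q·S₀ / V = 18100 × 533 g/m³ / 5310 m³ = 1817 g/(m³·d) = 1.817 kg BOD₅/(m³·d).

L_v ≈ 1.82 kg BOD₅/(m³·d)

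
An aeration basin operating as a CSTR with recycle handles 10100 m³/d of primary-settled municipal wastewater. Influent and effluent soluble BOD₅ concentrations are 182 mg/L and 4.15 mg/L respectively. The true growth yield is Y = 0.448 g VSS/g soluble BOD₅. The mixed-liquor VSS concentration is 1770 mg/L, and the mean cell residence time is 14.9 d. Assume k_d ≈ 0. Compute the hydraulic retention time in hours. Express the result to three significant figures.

Biomass mass balance (decay neglected): V·X = Y·Q·(S₀ − S)·θ_c, so V = 0.448 × 10100 × (182 − 4.15) × 14.9 / 1770 = 6774 m³.
HRT = V/Q = 6774 m³ / 10100 m³·d⁻¹ = 0.6707 d × 24 = 16.10 h.

τ ≈ 16.1 h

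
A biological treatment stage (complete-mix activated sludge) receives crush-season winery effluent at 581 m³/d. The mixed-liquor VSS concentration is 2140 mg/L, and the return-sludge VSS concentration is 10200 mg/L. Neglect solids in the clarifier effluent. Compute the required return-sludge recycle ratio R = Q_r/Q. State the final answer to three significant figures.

R ≈ 0.266

R = Q_r/Q = X/(X_r − X) = 2140 / (10200 − 2140) = 0.2655.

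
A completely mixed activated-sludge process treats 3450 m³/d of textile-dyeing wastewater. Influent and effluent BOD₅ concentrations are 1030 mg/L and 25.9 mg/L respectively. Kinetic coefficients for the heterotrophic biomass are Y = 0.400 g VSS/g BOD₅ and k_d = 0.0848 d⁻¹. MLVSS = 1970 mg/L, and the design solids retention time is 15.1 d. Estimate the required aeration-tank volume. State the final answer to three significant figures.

V ≈ 4660 m³

From the SRT design equation V = Y Q (S₀−S) θ_c / [X (1 + k_d θ_c)] = 0.400 × 3450 × (1030 − 25.9) × 15.1 / [1970 × (1 + 0.0848 × 15.1)] = 2.09×10^7 / 4493 = 4657 m³.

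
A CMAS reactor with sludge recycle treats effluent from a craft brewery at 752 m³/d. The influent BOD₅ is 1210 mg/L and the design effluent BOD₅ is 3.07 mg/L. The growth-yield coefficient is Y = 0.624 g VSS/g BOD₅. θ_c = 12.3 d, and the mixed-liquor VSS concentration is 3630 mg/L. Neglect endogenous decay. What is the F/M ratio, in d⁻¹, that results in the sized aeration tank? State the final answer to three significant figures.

Biomass mass balance (decay neglected): V·X = Y·Q·(S₀ − S)·θ_c, so V = 0.624 × 752 × (1210 − 3.07) × 12.3 / 3630 = 1919 m³.
F/M = applied load / biomass = Q·S₀/(V·X) = 752 × 1210 / (1919 × 3630) = 0.1306 d⁻¹.

F/M ≈ 0.131 d⁻¹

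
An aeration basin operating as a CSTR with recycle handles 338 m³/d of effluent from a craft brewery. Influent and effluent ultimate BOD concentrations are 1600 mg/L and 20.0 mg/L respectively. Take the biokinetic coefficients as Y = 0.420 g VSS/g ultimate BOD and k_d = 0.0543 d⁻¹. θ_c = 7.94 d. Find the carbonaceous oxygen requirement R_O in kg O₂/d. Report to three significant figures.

R_O ≈ 311 kg O₂/d

Correct the yield for decay: Y_obs = Y/(1 + k_d θ_c) = 0.420 / (1 + 0.0543 × 7.94) = 0.420 / 1.431 = 0.2935.
ΔS = 1600 − 20.0 = 1580 mg/L, so the substrate removal rate is 338 × 1580/1000 = 534.0 kg ultimate BOD/d.
P_X = Y_obs·Q·(S₀ − S) = 0.2935 × 534.0 = 156.7 kg VSS/d.
R_O = Q·ΔS − 1.42 P_X = 534.0 − 222.6 = 311.5 kg O₂/d.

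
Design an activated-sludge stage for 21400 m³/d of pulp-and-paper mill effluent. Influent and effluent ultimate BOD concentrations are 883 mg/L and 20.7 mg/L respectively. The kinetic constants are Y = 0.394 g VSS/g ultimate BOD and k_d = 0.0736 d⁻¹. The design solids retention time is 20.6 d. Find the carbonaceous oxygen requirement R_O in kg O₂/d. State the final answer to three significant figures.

R_O ≈ 14400 kg O₂/d

The observed yield is Y_obs = Y/(1 + k_d·θ_c) = 0.394 / (1 + 0.0736 × 20.6) = 0.394 / 2.516 = 0.1566 g VSS per g ultimate BOD removed.
ΔS = 883 − 20.7 = 862.3 mg/L, so the substrate removal rate is 21400 × 862.3/1000 = 18453 kg ultimate BOD/d.
Net sludge production P_X = 0.1566 × 18453 = 2890 kg VSS/d.
Carbonaceous O₂ demand = substrate oxidised − cell-mass equivalent = 18453 − 1.42 × 2890 = 14350 kg O₂/d.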